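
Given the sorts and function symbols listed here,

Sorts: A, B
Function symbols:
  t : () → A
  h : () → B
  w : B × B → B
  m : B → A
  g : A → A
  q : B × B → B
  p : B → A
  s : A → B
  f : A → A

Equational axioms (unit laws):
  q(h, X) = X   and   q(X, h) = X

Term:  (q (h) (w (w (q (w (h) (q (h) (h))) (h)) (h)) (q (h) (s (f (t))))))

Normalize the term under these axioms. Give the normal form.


1. (q (h) (w (w (q (w (h) (q (h) (h))) (h)) (h)) (q (h) (s (f (t))))))  →  (w (w (q (w (h) (q (h) (h))) (h)) (h)) (q (h) (s (f (t)))))
2. (w (w (q (w (h) (q (h) (h))) (h)) (h)) (q (h) (s (f (t)))))  →  (w (w (w (h) (q (h) (h))) (h)) (q (h) (s (f (t)))))
3. (w (w (w (h) (q (h) (h))) (h)) (q (h) (s (f (t)))))  →  (w (w (w (h) (h)) (h)) (q (h) (s (f (t)))))
4. (w (w (w (h) (h)) (h)) (q (h) (s (f (t)))))  →  (w (w (w (h) (h)) (h)) (s (f (t))))

normal form = (w (w (w (h) (h)) (h)) (s (f (t))))


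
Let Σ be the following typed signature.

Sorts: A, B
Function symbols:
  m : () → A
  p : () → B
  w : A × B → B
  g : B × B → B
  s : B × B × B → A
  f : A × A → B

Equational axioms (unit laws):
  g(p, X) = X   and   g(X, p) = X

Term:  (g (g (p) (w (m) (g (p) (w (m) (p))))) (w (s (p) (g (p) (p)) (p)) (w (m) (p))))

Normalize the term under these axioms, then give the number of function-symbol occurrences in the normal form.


1. (g (g (p) (w (m) (g (p) (w (m) (p))))) (w (s (p) (g (p) (p)) (p)) (w (m) (p))))  →  (g (w (m) (g (p) (w (m) (p)))) (w (s (p) (g (p) (p)) (p)) (w (m) (p))))
2. (g (w (m) (g (p) (w (m) (p)))) (w (s (p) (g (p) (p)) (p)) (w (m) (p))))  →  (g (w (m) (w (m) (p))) (w (s (p) (g (p) (p)) (p)) (w (m) (p))))
3. (g (w (m) (w (m) (p))) (w (s (p) (g (p) (p)) (p)) (w (m) (p))))  →  (g (w (m) (w (m) (p))) (w (s (p) (p) (p)) (w (m) (p))))
normal form: (g (w (m) (w (m) (p))) (w (s (p) (p) (p)) (w (m) (p))))

size = 14


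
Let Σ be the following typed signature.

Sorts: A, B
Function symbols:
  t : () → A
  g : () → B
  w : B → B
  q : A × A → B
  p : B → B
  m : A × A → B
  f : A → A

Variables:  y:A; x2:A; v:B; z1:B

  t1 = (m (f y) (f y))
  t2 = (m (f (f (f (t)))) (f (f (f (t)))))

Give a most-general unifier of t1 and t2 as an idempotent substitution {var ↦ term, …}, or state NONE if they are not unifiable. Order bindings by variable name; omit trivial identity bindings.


{y ↦ (f (f (t)))}


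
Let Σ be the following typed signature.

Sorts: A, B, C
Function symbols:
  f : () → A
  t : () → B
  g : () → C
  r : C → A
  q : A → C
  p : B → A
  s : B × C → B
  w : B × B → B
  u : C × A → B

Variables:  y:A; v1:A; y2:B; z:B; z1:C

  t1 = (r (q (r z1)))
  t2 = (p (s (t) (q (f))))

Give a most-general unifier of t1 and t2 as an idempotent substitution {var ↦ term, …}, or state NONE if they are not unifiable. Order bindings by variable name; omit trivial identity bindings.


head clash or occurs-check failure — not unifiable

NONE (not unifiable)


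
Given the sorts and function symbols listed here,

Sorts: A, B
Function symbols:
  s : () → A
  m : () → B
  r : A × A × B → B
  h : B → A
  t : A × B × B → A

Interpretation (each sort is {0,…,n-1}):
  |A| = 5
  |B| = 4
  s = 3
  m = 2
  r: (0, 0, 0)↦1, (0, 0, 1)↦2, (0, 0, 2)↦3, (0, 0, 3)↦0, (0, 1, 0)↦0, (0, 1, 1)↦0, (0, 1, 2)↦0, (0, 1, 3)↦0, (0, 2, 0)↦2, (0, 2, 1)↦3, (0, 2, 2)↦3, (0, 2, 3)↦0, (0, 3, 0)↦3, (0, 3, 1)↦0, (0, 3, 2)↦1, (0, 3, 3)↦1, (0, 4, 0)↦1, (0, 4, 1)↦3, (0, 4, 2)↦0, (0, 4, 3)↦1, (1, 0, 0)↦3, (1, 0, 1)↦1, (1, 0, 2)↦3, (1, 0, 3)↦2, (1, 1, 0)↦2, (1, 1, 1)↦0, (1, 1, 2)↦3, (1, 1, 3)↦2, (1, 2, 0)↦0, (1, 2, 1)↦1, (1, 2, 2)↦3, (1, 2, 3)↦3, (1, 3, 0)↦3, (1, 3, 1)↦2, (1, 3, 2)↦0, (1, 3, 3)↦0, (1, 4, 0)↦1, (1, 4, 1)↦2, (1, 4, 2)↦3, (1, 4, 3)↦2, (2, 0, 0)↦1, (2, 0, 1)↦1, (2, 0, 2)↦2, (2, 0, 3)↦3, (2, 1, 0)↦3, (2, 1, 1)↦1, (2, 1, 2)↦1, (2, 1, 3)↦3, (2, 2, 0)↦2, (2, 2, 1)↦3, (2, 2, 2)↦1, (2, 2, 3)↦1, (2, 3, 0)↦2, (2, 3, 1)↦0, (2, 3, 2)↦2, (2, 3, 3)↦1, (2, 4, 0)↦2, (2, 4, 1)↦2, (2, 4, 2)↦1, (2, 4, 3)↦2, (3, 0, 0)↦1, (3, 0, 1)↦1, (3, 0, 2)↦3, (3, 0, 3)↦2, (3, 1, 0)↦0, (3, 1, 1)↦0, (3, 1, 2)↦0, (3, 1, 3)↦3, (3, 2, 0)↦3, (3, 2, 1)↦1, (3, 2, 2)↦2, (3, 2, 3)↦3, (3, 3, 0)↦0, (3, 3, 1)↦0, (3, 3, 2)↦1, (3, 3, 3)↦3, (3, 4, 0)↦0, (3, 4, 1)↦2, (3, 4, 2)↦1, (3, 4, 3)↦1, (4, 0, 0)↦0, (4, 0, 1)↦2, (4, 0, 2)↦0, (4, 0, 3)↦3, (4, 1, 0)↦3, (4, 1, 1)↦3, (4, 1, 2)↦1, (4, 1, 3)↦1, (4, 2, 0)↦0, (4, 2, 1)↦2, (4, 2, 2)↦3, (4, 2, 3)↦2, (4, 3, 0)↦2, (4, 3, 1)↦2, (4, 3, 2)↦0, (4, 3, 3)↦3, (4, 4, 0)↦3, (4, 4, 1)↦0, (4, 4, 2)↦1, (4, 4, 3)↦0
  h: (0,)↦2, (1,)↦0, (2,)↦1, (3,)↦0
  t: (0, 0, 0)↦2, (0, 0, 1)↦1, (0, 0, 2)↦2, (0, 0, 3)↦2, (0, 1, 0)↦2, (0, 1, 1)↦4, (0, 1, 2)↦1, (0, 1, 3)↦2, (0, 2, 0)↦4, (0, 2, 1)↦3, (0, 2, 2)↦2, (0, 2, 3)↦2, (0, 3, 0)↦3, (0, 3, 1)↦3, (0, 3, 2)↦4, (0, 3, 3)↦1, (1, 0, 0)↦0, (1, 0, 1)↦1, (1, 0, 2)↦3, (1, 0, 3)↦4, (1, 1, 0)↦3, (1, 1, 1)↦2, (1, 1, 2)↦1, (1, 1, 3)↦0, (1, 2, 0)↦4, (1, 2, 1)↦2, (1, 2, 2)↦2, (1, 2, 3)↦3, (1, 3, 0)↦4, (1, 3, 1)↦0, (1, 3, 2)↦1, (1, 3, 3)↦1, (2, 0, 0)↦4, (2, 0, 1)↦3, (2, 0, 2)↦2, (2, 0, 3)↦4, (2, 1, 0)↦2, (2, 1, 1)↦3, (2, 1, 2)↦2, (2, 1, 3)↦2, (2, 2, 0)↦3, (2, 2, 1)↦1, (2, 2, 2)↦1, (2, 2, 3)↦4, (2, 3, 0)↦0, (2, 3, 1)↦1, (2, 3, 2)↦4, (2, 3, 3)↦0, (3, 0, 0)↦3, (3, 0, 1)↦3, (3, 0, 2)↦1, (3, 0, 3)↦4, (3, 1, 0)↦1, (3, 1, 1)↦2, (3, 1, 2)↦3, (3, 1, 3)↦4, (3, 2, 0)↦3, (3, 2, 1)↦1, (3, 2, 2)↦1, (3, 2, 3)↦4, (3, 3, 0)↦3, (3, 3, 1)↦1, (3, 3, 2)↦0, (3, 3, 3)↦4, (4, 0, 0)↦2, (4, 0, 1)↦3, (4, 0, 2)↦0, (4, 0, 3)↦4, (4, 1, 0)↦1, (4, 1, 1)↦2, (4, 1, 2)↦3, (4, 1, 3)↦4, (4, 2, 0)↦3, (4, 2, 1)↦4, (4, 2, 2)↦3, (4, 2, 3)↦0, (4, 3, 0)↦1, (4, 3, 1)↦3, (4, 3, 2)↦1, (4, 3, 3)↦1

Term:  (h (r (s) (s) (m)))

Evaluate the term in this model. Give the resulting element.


value = 0

  s = 3
  s = 3
  m = 2
  (r (s) (s) (m)) = r(3, 3, 2) = 1
  (h (r (s) (s) (m))) = h(1,) = 0


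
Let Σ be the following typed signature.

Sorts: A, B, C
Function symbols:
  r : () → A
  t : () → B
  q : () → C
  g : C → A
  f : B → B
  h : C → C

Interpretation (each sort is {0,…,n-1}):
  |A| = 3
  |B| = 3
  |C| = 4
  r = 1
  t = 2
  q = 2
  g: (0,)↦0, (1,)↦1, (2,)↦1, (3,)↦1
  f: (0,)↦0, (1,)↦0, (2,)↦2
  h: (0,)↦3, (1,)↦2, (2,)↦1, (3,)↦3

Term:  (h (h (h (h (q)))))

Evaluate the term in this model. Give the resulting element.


  q = 2
  (h (q)) = h(2,) = 1
  (h (h (q))) = h(1,) = 2
  (h (h (h (q)))) = h(2,) = 1
  (h (h (h (h (q))))) = h(1,) = 2

value = 2


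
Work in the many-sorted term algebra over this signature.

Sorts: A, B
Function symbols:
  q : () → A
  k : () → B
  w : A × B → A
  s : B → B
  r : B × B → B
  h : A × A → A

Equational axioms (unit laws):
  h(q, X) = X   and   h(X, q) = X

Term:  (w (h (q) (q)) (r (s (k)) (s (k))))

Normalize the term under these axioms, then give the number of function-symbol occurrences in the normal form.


1. (w (h (q) (q)) (r (s (k)) (s (k))))  →  (w (q) (r (s (k)) (s (k))))
normal form: (w (q) (r (s (k)) (s (k))))

size = 7


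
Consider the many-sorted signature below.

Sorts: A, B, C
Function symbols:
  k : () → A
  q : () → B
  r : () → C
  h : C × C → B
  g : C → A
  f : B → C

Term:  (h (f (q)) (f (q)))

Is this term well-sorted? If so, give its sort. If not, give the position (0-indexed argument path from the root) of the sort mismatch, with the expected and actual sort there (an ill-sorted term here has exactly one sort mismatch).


well-sorted; sort = B

    (q) : B
  (f (q)) : C
    (q) : B
  (f (q)) : C
(h (f (q)) (f (q))) : B


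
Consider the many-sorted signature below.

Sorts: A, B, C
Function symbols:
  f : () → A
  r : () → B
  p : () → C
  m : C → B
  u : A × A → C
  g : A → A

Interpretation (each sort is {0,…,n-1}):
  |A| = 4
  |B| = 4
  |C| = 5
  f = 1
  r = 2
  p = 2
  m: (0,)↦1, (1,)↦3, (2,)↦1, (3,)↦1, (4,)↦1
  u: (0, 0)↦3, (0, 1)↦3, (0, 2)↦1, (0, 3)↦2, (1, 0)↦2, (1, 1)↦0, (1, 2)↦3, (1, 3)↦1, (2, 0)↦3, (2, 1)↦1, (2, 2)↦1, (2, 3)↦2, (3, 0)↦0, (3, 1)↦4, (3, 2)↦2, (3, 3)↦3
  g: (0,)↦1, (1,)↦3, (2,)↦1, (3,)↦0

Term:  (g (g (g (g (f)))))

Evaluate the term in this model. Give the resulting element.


value = 3

  f = 1
  (g (f)) = g(1,) = 3
  (g (g (f))) = g(3,) = 0
  (g (g (g (f)))) = g(0,) = 1
  (g (g (g (g (f))))) = g(1,) = 3


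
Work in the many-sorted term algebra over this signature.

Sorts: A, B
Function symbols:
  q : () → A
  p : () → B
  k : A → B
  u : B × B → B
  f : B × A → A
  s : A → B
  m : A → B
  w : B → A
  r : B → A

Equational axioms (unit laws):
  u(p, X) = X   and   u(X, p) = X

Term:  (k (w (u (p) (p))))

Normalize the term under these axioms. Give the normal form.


1. (k (w (u (p) (p))))  →  (k (w (p)))

normal form = (k (w (p)))


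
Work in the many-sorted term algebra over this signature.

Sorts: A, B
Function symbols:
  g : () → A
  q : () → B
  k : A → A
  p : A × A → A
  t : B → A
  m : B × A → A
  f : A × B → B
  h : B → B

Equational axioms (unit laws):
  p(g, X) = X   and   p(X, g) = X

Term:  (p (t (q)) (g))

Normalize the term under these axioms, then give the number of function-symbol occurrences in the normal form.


size = 2

1. (p (t (q)) (g))  →  (t (q))
normal form: (t (q))


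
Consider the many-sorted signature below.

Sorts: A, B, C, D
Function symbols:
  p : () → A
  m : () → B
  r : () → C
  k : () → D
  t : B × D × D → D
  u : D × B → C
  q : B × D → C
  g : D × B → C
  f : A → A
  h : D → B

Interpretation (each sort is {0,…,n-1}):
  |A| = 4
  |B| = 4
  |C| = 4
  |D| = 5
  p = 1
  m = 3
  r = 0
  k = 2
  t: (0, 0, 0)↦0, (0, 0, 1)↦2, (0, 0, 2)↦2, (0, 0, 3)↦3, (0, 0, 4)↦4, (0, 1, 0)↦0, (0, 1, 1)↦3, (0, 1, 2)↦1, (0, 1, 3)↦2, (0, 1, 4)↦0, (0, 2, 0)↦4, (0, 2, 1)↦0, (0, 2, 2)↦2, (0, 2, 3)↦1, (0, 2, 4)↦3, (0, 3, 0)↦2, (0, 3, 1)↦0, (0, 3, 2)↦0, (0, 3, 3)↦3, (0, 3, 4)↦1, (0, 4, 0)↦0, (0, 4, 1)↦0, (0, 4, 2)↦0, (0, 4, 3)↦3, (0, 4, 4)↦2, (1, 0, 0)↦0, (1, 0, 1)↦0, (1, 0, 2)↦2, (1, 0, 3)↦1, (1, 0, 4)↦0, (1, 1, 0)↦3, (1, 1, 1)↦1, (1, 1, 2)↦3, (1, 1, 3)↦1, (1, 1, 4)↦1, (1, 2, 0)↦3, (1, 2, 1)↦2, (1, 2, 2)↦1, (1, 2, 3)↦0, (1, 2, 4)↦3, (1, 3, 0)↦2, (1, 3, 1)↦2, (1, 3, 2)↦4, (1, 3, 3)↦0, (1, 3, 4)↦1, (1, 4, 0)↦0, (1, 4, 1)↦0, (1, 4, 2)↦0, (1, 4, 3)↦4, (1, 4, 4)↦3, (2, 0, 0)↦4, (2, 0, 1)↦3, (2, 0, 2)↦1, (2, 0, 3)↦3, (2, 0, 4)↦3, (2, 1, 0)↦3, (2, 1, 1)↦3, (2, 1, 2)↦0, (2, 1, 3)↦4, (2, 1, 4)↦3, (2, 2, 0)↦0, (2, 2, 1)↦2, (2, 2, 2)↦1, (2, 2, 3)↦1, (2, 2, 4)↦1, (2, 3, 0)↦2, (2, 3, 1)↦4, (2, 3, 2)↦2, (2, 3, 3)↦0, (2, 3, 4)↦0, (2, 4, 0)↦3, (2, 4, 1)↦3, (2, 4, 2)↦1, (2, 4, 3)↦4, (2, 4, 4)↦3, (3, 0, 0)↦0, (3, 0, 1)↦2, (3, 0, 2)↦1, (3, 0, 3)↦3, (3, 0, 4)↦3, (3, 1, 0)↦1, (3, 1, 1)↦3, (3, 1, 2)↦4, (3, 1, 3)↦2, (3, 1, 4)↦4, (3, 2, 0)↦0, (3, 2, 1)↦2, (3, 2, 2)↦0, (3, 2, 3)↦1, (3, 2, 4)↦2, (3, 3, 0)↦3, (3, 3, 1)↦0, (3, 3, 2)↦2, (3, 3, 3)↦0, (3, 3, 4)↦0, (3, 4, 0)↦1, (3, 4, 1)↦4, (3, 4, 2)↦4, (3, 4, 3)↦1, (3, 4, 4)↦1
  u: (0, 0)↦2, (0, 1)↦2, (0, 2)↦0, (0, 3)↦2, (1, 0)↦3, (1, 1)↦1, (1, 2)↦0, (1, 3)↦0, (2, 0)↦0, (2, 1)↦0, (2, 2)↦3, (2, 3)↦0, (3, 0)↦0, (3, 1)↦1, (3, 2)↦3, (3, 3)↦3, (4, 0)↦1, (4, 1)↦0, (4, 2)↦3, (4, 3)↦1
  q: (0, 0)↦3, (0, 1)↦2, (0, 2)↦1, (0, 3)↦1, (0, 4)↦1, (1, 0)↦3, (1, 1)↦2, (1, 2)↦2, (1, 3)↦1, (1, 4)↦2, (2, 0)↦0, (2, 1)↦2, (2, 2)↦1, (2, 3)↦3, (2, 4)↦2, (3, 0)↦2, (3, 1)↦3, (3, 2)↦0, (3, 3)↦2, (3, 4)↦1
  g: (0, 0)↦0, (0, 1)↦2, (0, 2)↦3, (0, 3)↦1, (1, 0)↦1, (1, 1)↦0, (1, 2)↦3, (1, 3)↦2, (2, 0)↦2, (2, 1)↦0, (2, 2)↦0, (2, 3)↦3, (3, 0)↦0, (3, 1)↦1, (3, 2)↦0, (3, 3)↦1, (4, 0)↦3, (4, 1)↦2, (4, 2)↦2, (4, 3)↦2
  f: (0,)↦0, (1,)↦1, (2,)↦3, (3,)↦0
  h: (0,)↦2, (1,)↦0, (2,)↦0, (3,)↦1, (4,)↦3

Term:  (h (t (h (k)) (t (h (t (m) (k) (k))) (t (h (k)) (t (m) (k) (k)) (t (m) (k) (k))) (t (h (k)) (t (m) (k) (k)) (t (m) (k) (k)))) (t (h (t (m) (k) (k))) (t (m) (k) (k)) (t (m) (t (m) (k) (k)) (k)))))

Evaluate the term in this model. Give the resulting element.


  k = 2
  (h (k)) = h(2,) = 0
  m = 3
  k = 2
  k = 2
  (t (m) (k) (k)) = t(3, 2, 2) = 0
  (h (t (m) (k) (k))) = h(0,) = 2
  k = 2
  (h (k)) = h(2,) = 0
  m = 3
  k = 2
  k = 2
  (t (m) (k) (k)) = t(3, 2, 2) = 0
  m = 3
  k = 2
  k = 2
  (t (m) (k) (k)) = t(3, 2, 2) = 0
  (t (h (k)) (t (m) (k) (k)) (t (m) (k) (k))) = t(0, 0, 0) = 0
  k = 2
  (h (k)) = h(2,) = 0
  m = 3
  k = 2
  k = 2
  (t (m) (k) (k)) = t(3, 2, 2) = 0
  m = 3
  k = 2
  k = 2
  (t (m) (k) (k)) = t(3, 2, 2) = 0
  (t (h (k)) (t (m) (k) (k)) (t (m) (k) (k))) = t(0, 0, 0) = 0
  (t (h (t (m) (k) (k))) (t (h (k)) (t (m) (k) (k)) (t (m) (k) (k))) (t (h (k)) (t (m) (k) (k)) (t (m) (k) (k)))) = t(2, 0, 0) = 4
  m = 3
  k = 2
  k = 2
  (t (m) (k) (k)) = t(3, 2, 2) = 0
  (h (t (m) (k) (k))) = h(0,) = 2
  m = 3
  k = 2
  k = 2
  (t (m) (k) (k)) = t(3, 2, 2) = 0
  m = 3
  m = 3
  k = 2
  k = 2
  (t (m) (k) (k)) = t(3, 2, 2) = 0
  k = 2
  (t (m) (t (m) (k) (k)) (k)) = t(3, 0, 2) = 1
  (t (h (t (m) (k) (k))) (t (m) (k) (k)) (t (m) (t (m) (k) (k)) (k))) = t(2, 0, 1) = 3
  (t (h (k)) (t (h (t (m) (k) (k))) (t (h (k)) (t (m) (k) (k)) (t (m) (k) (k))) (t (h (k)) (t (m) (k) (k)) (t (m) (k) (k)))) (t (h (t (m) (k) (k))) (t (m) (k) (k)) (t (m) (t (m) (k) (k)) (k)))) = t(0, 4, 3) = 3
  (h (t (h (k)) (t (h (t (m) (k) (k))) (t (h (k)) (t (m) (k) (k)) (t (m) (k) (k))) (t (h (k)) (t (m) (k) (k)) (t (m) (k) (k)))) (t (h (t (m) (k) (k))) (t (m) (k) (k)) (t (m) (t (m) (k) (k)) (k))))) = h(3,) = 1

value = 1


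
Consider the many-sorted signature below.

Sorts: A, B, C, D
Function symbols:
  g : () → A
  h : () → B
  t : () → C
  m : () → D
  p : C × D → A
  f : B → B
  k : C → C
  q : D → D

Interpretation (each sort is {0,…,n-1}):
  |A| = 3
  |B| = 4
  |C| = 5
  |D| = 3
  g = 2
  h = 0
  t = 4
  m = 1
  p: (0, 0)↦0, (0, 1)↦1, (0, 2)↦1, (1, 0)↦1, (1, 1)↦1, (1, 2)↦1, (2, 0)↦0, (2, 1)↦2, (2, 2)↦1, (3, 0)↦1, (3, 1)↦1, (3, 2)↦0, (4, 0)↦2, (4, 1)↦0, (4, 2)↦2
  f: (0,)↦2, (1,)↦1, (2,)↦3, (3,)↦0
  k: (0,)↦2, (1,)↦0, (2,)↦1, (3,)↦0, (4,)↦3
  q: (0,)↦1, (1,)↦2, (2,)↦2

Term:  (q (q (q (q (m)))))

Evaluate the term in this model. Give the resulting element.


value = 2

  m = 1
  (q (m)) = q(1,) = 2
  (q (q (m))) = q(2,) = 2
  (q (q (q (m)))) = q(2,) = 2
  (q (q (q (q (m))))) = q(2,) = 2


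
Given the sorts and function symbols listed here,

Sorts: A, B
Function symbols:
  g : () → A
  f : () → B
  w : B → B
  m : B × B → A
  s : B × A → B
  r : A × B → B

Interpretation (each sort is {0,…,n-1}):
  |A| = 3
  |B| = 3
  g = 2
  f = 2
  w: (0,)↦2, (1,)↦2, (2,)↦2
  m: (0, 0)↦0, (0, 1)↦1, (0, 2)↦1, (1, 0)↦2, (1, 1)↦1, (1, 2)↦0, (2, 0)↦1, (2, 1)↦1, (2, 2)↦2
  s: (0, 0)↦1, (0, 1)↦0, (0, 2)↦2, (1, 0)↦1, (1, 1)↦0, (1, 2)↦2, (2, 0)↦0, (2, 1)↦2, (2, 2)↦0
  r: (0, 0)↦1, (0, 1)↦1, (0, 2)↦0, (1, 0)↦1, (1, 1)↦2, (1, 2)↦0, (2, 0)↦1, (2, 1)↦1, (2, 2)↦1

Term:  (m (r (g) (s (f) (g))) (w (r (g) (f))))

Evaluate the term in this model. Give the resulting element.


value = 0

  g = 2
  f = 2
  g = 2
  (s (f) (g)) = s(2, 2) = 0
  (r (g) (s (f) (g))) = r(2, 0) = 1
  g = 2
  f = 2
  (r (g) (f)) = r(2, 2) = 1
  (w (r (g) (f))) = w(1,) = 2
  (m (r (g) (s (f) (g))) (w (r (g) (f)))) = m(1, 2) = 0


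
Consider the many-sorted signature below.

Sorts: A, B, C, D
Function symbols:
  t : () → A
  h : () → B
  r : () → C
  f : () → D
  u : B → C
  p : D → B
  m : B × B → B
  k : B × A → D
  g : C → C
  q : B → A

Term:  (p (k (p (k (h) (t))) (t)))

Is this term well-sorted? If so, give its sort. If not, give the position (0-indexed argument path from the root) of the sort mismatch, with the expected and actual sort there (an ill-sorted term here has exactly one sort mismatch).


well-sorted; sort = B

        (h) : B
        (t) : A
      (k (h) (t)) : D
    (p (k (h) (t))) : B
    (t) : A
  (k (p (k (h) (t))) (t)) : D
(p (k (p (k (h) (t))) (t))) : B


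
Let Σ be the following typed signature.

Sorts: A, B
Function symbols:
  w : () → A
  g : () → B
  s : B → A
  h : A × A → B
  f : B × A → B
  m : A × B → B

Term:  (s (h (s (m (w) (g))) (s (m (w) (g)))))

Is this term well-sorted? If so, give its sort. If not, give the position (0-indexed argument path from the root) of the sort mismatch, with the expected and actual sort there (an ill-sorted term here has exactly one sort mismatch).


        (w) : A
        (g) : B
      (m (w) (g)) : B
    (s (m (w) (g))) : A
        (w) : A
        (g) : B
      (m (w) (g)) : B
    (s (m (w) (g))) : A
  (h (s (m (w) (g))) (s (m (w) (g)))) : B
(s (h (s (m (w) (g))) (s (m (w) (g))))) : A

well-sorted; sort = A


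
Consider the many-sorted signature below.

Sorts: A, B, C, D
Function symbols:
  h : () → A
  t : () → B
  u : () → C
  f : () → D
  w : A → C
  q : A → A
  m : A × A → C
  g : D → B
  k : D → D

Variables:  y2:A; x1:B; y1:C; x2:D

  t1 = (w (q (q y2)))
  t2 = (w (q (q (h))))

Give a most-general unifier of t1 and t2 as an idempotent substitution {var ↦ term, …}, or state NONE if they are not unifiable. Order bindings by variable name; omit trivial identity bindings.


{y2 ↦ (h)}


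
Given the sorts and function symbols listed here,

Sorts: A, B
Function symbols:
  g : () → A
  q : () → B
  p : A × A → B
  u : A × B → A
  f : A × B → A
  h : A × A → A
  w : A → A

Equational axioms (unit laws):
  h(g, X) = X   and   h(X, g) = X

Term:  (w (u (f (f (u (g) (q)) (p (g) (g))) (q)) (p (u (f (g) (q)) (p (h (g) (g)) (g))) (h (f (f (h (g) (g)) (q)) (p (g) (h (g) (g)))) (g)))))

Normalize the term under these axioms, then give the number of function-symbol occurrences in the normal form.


size = 26

1. (w (u (f (f (u (g) (q)) (p (g) (g))) (q)) (p (u (f (g) (q)) (p (h (g) (g)) (g))) (h (f (f (h (g) (g)) (q)) (p (g) (h (g) (g)))) (g)))))  →  (w (u (f (f (u (g) (q)) (p (g) (g))) (q)) (p (u (f (g) (q)) (p (g) (g))) (h (f (f (h (g) (g)) (q)) (p (g) (h (g) (g)))) (g)))))
2. (w (u (f (f (u (g) (q)) (p (g) (g))) (q)) (p (u (f (g) (q)) (p (g) (g))) (h (f (f (h (g) (g)) (q)) (p (g) (h (g) (g)))) (g)))))  →  (w (u (f (f (u (g) (q)) (p (g) (g))) (q)) (p (u (f (g) (q)) (p (g) (g))) (f (f (h (g) (g)) (q)) (p (g) (h (g) (g)))))))
3. (w (u (f (f (u (g) (q)) (p (g) (g))) (q)) (p (u (f (g) (q)) (p (g) (g))) (f (f (h (g) (g)) (q)) (p (g) (h (g) (g)))))))  →  (w (u (f (f (u (g) (q)) (p (g) (g))) (q)) (p (u (f (g) (q)) (p (g) (g))) (f (f (g) (q)) (p (g) (h (g) (g)))))))
4. (w (u (f (f (u (g) (q)) (p (g) (g))) (q)) (p (u (f (g) (q)) (p (g) (g))) (f (f (g) (q)) (p (g) (h (g) (g)))))))  →  (w (u (f (f (u (g) (q)) (p (g) (g))) (q)) (p (u (f (g) (q)) (p (g) (g))) (f (f (g) (q)) (p (g) (g))))))
normal form: (w (u (f (f (u (g) (q)) (p (g) (g))) (q)) (p (u (f (g) (q)) (p (g) (g))) (f (f (g) (q)) (p (g) (g))))))


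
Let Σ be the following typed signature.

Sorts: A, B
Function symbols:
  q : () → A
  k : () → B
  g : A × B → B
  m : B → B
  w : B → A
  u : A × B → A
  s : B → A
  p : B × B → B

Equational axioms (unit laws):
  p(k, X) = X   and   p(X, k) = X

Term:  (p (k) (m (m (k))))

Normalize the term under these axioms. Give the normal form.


normal form = (m (m (k)))

1. (p (k) (m (m (k))))  →  (m (m (k)))


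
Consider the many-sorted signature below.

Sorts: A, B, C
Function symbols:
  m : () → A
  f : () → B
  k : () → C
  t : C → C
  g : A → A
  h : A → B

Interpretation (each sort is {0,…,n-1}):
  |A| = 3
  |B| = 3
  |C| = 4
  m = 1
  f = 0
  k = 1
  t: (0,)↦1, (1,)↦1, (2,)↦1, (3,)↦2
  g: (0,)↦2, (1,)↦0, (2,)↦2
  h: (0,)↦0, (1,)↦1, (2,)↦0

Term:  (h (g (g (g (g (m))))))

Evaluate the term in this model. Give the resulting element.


value = 0

  m = 1
  (g (m)) = g(1,) = 0
  (g (g (m))) = g(0,) = 2
  (g (g (g (m)))) = g(2,) = 2
  (g (g (g (g (m))))) = g(2,) = 2
  (h (g (g (g (g (m)))))) = h(2,) = 0


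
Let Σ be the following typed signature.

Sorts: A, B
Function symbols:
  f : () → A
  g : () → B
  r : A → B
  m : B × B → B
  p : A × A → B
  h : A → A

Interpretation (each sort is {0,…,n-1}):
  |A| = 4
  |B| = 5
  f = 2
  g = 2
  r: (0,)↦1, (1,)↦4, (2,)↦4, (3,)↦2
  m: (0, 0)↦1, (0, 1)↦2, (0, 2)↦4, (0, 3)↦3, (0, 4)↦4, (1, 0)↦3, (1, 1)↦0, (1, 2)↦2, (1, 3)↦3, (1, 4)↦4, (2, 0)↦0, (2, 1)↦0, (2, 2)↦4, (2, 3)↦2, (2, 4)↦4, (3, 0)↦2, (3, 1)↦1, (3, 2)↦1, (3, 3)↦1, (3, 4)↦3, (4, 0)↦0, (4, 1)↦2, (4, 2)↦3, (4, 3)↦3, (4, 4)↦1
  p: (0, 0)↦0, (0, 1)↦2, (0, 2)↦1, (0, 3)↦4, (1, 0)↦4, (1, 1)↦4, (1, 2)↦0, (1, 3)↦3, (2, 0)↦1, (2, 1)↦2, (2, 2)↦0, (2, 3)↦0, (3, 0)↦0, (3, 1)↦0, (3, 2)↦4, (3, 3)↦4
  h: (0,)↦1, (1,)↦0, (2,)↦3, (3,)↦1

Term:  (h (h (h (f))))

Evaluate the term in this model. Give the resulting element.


value = 0

  f = 2
  (h (f)) = h(2,) = 3
  (h (h (f))) = h(3,) = 1
  (h (h (h (f)))) = h(1,) = 0


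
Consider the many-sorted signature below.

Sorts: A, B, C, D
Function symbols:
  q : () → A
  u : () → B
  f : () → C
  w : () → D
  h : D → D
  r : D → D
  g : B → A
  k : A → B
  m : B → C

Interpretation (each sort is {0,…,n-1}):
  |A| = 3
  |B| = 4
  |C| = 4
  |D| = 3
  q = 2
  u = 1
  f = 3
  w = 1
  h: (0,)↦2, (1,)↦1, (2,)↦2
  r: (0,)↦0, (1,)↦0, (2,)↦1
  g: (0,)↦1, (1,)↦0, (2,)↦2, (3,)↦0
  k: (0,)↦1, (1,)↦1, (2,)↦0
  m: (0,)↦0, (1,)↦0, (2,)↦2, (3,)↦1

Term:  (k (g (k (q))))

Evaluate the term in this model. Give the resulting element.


  q = 2
  (k (q)) = k(2,) = 0
  (g (k (q))) = g(0,) = 1
  (k (g (k (q)))) = k(1,) = 1

value = 1


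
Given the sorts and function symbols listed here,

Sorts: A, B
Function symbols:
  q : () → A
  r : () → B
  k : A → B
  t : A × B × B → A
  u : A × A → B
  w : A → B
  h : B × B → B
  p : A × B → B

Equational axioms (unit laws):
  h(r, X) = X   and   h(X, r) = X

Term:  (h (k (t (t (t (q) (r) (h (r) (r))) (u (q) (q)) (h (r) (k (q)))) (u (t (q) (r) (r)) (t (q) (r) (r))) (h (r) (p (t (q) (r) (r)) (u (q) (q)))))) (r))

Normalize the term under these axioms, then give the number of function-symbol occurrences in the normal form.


size = 29

1. (h (k (t (t (t (q) (r) (h (r) (r))) (u (q) (q)) (h (r) (k (q)))) (u (t (q) (r) (r)) (t (q) (r) (r))) (h (r) (p (t (q) (r) (r)) (u (q) (q)))))) (r))  →  (k (t (t (t (q) (r) (h (r) (r))) (u (q) (q)) (h (r) (k (q)))) (u (t (q) (r) (r)) (t (q) (r) (r))) (h (r) (p (t (q) (r) (r)) (u (q) (q))))))
2. (k (t (t (t (q) (r) (h (r) (r))) (u (q) (q)) (h (r) (k (q)))) (u (t (q) (r) (r)) (t (q) (r) (r))) (h (r) (p (t (q) (r) (r)) (u (q) (q))))))  →  (k (t (t (t (q) (r) (r)) (u (q) (q)) (h (r) (k (q)))) (u (t (q) (r) (r)) (t (q) (r) (r))) (h (r) (p (t (q) (r) (r)) (u (q) (q))))))
3. (k (t (t (t (q) (r) (r)) (u (q) (q)) (h (r) (k (q)))) (u (t (q) (r) (r)) (t (q) (r) (r))) (h (r) (p (t (q) (r) (r)) (u (q) (q))))))  →  (k (t (t (t (q) (r) (r)) (u (q) (q)) (k (q))) (u (t (q) (r) (r)) (t (q) (r) (r))) (h (r) (p (t (q) (r) (r)) (u (q) (q))))))
4. (k (t (t (t (q) (r) (r)) (u (q) (q)) (k (q))) (u (t (q) (r) (r)) (t (q) (r) (r))) (h (r) (p (t (q) (r) (r)) (u (q) (q))))))  →  (k (t (t (t (q) (r) (r)) (u (q) (q)) (k (q))) (u (t (q) (r) (r)) (t (q) (r) (r))) (p (t (q) (r) (r)) (u (q) (q)))))
normal form: (k (t (t (t (q) (r) (r)) (u (q) (q)) (k (q))) (u (t (q) (r) (r)) (t (q) (r) (r))) (p (t (q) (r) (r)) (u (q) (q)))))


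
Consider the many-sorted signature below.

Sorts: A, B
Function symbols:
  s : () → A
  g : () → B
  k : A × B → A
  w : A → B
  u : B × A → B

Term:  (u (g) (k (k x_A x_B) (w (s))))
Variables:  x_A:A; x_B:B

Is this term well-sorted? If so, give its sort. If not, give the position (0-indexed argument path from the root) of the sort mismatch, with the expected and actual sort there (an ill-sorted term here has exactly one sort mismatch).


  (g) : B
      x_A : A
      x_B : B
    (k x_A x_B) : A
      (s) : A
    (w (s)) : B
  (k (k x_A x_B) (w (s))) : A
(u (g) (k (k x_A x_B) (w (s)))) : B

well-sorted; sort = B


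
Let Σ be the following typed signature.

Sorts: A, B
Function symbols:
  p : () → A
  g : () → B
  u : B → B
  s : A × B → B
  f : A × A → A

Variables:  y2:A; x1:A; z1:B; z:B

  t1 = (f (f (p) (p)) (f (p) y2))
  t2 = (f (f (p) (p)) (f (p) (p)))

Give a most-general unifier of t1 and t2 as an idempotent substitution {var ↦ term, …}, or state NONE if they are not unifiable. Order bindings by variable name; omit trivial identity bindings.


{y2 ↦ (p)}


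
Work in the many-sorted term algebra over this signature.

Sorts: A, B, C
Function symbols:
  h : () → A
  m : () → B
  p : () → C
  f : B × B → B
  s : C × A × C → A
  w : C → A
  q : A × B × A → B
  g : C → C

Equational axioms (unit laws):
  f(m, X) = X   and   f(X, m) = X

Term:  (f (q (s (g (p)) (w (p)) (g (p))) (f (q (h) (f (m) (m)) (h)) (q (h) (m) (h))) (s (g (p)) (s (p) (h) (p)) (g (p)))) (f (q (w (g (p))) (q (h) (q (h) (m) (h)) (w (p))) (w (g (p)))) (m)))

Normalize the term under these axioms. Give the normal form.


normal form = (f (q (s (g (p)) (w (p)) (g (p))) (f (q (h) (m) (h)) (q (h) (m) (h))) (s (g (p)) (s (p) (h) (p)) (g (p)))) (q (w (g (p))) (q (h) (q (h) (m) (h)) (w (p))) (w (g (p)))))

1. (f (q (s (g (p)) (w (p)) (g (p))) (f (q (h) (f (m) (m)) (h)) (q (h) (m) (h))) (s (g (p)) (s (p) (h) (p)) (g (p)))) (f (q (w (g (p))) (q (h) (q (h) (m) (h)) (w (p))) (w (g (p)))) (m)))  →  (f (q (s (g (p)) (w (p)) (g (p))) (f (q (h) (m) (h)) (q (h) (m) (h))) (s (g (p)) (s (p) (h) (p)) (g (p)))) (f (q (w (g (p))) (q (h) (q (h) (m) (h)) (w (p))) (w (g (p)))) (m)))
2. (f (q (s (g (p)) (w (p)) (g (p))) (f (q (h) (m) (h)) (q (h) (m) (h))) (s (g (p)) (s (p) (h) (p)) (g (p)))) (f (q (w (g (p))) (q (h) (q (h) (m) (h)) (w (p))) (w (g (p)))) (m)))  →  (f (q (s (g (p)) (w (p)) (g (p))) (f (q (h) (m) (h)) (q (h) (m) (h))) (s (g (p)) (s (p) (h) (p)) (g (p)))) (q (w (g (p))) (q (h) (q (h) (m) (h)) (w (p))) (w (g (p)))))


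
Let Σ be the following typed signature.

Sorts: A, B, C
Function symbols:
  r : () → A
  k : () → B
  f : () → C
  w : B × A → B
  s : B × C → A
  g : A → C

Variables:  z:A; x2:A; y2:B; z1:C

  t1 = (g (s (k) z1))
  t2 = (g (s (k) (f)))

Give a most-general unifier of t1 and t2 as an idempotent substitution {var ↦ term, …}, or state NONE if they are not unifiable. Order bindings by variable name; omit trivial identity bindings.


{z1 ↦ (f)}


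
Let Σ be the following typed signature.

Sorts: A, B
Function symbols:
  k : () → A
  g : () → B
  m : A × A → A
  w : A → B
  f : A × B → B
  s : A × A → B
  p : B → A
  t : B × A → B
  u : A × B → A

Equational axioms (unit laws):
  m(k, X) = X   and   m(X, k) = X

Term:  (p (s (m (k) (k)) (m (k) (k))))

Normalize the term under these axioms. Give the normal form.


1. (p (s (m (k) (k)) (m (k) (k))))  →  (p (s (k) (m (k) (k))))
2. (p (s (k) (m (k) (k))))  →  (p (s (k) (k)))

normal form = (p (s (k) (k)))


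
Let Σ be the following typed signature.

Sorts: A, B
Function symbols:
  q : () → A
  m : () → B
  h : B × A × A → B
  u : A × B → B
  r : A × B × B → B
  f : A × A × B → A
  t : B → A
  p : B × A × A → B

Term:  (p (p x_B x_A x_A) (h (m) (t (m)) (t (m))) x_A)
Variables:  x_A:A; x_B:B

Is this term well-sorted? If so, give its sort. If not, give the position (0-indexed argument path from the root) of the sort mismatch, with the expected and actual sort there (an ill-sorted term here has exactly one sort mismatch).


    x_B : B
    x_A : A
    x_A : A
  (p x_B x_A x_A) : B
    (m) : B
      (m) : B
    (t (m)) : A
      (m) : B
    (t (m)) : A
  (h (m) (t (m)) (t (m))) : B
  x_A : A
(p (p x_B x_A x_A) (h (m) (t (m)) (t (m))) x_A) : ✗ arg 1 at [1] has sort B, expected A

ill-sorted at position [1]: expected A, got B


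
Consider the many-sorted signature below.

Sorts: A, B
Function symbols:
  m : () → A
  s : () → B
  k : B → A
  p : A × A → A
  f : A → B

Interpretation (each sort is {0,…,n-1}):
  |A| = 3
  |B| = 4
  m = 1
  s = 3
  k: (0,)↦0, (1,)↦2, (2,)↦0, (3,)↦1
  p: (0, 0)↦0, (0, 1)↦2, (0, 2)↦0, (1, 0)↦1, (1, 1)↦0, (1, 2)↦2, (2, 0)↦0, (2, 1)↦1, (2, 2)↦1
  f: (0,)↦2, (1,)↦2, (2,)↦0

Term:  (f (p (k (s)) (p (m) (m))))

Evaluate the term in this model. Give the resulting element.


  s = 3
  (k (s)) = k(3,) = 1
  m = 1
  m = 1
  (p (m) (m)) = p(1, 1) = 0
  (p (k (s)) (p (m) (m))) = p(1, 0) = 1
  (f (p (k (s)) (p (m) (m)))) = f(1,) = 2

value = 2


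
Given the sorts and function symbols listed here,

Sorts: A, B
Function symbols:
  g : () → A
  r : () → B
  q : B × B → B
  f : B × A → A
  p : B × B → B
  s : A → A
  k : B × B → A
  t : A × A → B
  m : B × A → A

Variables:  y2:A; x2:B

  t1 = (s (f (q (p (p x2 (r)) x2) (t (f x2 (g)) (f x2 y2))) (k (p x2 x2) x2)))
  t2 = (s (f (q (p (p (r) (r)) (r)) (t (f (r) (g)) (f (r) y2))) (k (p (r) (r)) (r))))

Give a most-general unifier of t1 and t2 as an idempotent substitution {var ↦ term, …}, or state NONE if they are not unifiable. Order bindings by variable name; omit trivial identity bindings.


{x2 ↦ (r)}


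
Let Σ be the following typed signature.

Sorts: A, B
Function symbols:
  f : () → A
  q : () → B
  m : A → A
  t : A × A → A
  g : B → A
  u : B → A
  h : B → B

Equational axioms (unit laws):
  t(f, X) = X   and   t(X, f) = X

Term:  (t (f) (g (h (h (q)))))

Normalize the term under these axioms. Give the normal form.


normal form = (g (h (h (q))))

1. (t (f) (g (h (h (q)))))  →  (g (h (h (q))))


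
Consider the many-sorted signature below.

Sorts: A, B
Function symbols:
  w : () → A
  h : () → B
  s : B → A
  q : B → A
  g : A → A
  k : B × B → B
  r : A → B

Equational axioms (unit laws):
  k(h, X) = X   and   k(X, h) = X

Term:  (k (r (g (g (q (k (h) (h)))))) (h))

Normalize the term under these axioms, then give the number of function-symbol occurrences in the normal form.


size = 5

1. (k (r (g (g (q (k (h) (h)))))) (h))  →  (r (g (g (q (k (h) (h))))))
2. (r (g (g (q (k (h) (h))))))  →  (r (g (g (q (h)))))
normal form: (r (g (g (q (h)))))


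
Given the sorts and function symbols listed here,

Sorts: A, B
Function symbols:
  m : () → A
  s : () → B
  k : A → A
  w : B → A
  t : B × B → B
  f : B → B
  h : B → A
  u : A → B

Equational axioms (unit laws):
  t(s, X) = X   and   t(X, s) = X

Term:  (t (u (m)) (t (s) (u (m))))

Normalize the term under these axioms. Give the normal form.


normal form = (t (u (m)) (u (m)))

1. (t (u (m)) (t (s) (u (m))))  →  (t (u (m)) (u (m)))


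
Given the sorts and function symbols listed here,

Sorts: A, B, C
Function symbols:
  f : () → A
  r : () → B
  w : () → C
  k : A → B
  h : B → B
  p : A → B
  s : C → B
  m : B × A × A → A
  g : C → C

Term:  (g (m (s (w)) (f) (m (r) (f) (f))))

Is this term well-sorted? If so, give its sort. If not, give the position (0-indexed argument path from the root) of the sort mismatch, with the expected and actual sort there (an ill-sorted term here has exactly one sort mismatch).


      (w) : C
    (s (w)) : B
    (f) : A
      (r) : B
      (f) : A
      (f) : A
    (m (r) (f) (f)) : A
  (m (s (w)) (f) (m (r) (f) (f))) : A
(g (m (s (w)) (f) (m (r) (f) (f)))) : ✗ arg 0 at [0] has sort A, expected C

ill-sorted at position [0]: expected C, got A


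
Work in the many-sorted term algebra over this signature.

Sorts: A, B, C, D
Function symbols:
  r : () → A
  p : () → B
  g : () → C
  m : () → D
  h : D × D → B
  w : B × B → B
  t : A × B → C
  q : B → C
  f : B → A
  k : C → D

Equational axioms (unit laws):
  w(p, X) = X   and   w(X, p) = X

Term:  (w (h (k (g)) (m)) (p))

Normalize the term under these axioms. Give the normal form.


normal form = (h (k (g)) (m))

1. (w (h (k (g)) (m)) (p))  →  (h (k (g)) (m))


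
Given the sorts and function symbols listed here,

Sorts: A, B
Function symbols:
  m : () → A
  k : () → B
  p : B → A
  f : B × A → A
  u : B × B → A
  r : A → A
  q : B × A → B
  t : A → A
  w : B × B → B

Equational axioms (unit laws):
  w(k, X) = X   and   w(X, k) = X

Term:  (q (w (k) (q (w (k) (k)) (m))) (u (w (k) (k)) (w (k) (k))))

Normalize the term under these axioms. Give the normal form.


normal form = (q (q (k) (m)) (u (k) (k)))

1. (q (w (k) (q (w (k) (k)) (m))) (u (w (k) (k)) (w (k) (k))))  →  (q (q (w (k) (k)) (m)) (u (w (k) (k)) (w (k) (k))))
2. (q (q (w (k) (k)) (m)) (u (w (k) (k)) (w (k) (k))))  →  (q (q (k) (m)) (u (w (k) (k)) (w (k) (k))))
3. (q (q (k) (m)) (u (w (k) (k)) (w (k) (k))))  →  (q (q (k) (m)) (u (k) (w (k) (k))))
4. (q (q (k) (m)) (u (k) (w (k) (k))))  →  (q (q (k) (m)) (u (k) (k)))


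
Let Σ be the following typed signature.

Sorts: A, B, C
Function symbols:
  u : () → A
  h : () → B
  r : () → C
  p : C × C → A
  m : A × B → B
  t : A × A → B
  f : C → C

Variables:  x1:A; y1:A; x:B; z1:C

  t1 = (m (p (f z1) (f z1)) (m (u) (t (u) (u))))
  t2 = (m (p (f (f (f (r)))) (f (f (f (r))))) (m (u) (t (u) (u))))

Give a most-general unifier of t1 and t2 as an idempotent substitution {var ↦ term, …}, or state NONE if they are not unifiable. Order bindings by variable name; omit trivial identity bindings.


{z1 ↦ (f (f (r)))}


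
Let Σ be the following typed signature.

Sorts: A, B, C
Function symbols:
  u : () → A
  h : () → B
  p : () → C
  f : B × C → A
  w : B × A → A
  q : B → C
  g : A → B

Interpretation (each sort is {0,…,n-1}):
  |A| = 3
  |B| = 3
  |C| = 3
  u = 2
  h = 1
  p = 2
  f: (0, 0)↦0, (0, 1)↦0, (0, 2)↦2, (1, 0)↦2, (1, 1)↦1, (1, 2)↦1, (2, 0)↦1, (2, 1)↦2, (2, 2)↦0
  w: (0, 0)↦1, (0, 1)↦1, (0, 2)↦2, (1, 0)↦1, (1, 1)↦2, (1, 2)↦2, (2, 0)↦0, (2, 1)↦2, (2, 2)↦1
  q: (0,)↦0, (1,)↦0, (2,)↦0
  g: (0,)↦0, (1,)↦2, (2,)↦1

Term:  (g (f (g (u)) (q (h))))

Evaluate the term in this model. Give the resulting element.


  u = 2
  (g (u)) = g(2,) = 1
  h = 1
  (q (h)) = q(1,) = 0
  (f (g (u)) (q (h))) = f(1, 0) = 2
  (g (f (g (u)) (q (h)))) = g(2,) = 1

value = 1


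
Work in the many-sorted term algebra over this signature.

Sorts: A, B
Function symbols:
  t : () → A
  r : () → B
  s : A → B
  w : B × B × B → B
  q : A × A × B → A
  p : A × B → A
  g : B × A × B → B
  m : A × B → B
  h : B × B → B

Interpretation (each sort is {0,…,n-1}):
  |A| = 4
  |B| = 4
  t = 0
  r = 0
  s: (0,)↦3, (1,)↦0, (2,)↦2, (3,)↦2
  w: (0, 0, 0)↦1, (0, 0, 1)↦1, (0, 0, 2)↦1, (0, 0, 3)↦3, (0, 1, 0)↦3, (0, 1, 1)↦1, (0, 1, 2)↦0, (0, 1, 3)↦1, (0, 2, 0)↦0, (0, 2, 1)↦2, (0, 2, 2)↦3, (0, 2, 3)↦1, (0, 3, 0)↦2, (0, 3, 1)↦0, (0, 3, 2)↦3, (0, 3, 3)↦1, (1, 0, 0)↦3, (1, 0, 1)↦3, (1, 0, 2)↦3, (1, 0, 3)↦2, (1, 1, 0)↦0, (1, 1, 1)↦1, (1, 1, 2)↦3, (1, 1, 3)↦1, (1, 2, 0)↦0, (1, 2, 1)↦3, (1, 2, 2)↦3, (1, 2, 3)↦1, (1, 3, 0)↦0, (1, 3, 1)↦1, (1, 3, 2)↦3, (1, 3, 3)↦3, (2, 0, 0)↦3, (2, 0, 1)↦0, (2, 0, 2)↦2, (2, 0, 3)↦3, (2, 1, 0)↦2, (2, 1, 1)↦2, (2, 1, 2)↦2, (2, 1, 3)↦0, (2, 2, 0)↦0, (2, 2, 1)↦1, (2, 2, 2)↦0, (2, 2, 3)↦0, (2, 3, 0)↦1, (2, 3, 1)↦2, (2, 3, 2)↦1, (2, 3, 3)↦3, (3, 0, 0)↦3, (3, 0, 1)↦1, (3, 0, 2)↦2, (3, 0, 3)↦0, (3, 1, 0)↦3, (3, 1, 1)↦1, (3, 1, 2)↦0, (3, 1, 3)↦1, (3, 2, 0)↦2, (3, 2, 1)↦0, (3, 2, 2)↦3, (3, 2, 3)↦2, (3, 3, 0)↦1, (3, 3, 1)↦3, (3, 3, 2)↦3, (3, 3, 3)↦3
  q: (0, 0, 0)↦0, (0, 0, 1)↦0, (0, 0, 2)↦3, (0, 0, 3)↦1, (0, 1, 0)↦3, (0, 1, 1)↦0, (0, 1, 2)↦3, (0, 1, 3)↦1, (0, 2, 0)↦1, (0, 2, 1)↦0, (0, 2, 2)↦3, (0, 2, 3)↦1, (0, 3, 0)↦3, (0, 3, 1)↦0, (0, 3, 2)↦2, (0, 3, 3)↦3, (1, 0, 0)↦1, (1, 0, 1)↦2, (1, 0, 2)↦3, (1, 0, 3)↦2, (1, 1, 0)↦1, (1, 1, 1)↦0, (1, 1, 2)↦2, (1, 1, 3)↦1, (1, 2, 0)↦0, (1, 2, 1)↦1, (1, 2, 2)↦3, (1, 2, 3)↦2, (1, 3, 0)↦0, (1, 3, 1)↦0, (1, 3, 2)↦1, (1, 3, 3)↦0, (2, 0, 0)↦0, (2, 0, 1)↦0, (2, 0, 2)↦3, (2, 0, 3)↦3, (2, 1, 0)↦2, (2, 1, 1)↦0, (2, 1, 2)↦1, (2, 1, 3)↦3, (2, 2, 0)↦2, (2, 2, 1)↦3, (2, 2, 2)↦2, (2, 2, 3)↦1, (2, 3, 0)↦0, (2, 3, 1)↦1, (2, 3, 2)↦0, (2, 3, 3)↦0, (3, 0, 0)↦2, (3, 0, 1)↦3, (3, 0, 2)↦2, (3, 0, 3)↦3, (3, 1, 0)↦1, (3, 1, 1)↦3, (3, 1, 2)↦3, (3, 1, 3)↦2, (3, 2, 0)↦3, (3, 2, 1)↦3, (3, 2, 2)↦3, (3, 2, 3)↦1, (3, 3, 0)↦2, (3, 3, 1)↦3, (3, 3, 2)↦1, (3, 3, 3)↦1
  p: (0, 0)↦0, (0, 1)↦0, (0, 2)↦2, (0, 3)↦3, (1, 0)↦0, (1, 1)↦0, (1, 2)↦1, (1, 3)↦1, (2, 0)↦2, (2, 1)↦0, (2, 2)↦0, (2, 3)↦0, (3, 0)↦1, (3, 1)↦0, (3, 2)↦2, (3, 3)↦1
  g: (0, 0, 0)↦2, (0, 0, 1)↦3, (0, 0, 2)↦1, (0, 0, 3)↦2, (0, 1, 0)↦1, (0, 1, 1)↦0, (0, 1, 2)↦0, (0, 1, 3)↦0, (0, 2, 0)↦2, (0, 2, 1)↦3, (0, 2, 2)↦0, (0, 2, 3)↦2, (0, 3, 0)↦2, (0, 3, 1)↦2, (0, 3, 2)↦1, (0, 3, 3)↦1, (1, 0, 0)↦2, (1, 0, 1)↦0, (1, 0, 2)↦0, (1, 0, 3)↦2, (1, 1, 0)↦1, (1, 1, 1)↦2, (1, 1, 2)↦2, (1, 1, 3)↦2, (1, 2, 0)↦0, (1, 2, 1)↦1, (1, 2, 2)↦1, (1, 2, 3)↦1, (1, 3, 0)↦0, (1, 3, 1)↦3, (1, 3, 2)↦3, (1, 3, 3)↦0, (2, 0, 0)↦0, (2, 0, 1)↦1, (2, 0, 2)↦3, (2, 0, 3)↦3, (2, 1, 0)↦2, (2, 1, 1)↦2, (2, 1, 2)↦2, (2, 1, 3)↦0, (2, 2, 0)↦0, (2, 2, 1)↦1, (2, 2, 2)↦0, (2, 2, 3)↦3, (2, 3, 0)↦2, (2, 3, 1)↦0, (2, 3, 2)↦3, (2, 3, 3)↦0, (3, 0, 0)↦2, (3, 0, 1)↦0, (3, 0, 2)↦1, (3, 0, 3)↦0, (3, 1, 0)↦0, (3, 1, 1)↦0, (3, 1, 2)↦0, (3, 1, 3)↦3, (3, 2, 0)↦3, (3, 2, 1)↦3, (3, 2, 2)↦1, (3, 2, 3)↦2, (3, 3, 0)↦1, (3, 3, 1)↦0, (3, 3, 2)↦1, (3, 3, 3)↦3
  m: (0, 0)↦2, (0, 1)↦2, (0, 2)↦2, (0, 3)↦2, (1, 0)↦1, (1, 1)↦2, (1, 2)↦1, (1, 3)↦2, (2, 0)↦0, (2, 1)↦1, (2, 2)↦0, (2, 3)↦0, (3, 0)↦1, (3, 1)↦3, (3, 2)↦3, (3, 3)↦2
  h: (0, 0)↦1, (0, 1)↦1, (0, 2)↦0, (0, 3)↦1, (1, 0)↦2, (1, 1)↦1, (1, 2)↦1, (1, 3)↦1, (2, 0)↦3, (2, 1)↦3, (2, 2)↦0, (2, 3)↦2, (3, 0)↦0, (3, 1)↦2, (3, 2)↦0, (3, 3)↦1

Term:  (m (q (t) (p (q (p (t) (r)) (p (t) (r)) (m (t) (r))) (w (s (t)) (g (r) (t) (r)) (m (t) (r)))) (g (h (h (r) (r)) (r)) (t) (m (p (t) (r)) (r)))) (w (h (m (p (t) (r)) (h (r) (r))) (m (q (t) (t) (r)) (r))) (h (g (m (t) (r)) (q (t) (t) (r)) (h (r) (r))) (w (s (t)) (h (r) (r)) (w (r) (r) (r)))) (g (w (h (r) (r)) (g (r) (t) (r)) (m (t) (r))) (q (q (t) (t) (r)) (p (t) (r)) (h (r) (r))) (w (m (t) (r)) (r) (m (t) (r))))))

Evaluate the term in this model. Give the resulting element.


  t = 0
  t = 0
  r = 0
  (p (t) (r)) = p(0, 0) = 0
  t = 0
  r = 0
  (p (t) (r)) = p(0, 0) = 0
  t = 0
  r = 0
  (m (t) (r)) = m(0, 0) = 2
  (q (p (t) (r)) (p (t) (r)) (m (t) (r))) = q(0, 0, 2) = 3
  t = 0
  (s (t)) = s(0,) = 3
  r = 0
  t = 0
  r = 0
  (g (r) (t) (r)) = g(0, 0, 0) = 2
  t = 0
  r = 0
  (m (t) (r)) = m(0, 0) = 2
  (w (s (t)) (g (r) (t) (r)) (m (t) (r))) = w(3, 2, 2) = 3
  (p (q (p (t) (r)) (p (t) (r)) (m (t) (r))) (w (s (t)) (g (r) (t) (r)) (m (t) (r)))) = p(3, 3) = 1
  r = 0
  r = 0
  (h (r) (r)) = h(0, 0) = 1
  r = 0
  (h (h (r) (r)) (r)) = h(1, 0) = 2
  t = 0
  t = 0
  r = 0
  (p (t) (r)) = p(0, 0) = 0
  r = 0
  (m (p (t) (r)) (r)) = m(0, 0) = 2
  (g (h (h (r) (r)) (r)) (t) (m (p (t) (r)) (r))) = g(2, 0, 2) = 3
  (q (t) (p (q (p (t) (r)) (p (t) (r)) (m (t) (r))) (w (s (t)) (g (r) (t) (r)) (m (t) (r)))) (g (h (h (r) (r)) (r)) (t) (m (p (t) (r)) (r)))) = q(0, 1, 3) = 1
  t = 0
  r = 0
  (p (t) (r)) = p(0, 0) = 0
  r = 0
  r = 0
  (h (r) (r)) = h(0, 0) = 1
  (m (p (t) (r)) (h (r) (r))) = m(0, 1) = 2
  t = 0
  t = 0
  r = 0
  (q (t) (t) (r)) = q(0, 0, 0) = 0
  r = 0
  (m (q (t) (t) (r)) (r)) = m(0, 0) = 2
  (h (m (p (t) (r)) (h (r) (r))) (m (q (t) (t) (r)) (r))) = h(2, 2) = 0
  t = 0
  r = 0
  (m (t) (r)) = m(0, 0) = 2
  t = 0
  t = 0
  r = 0
  (q (t) (t) (r)) = q(0, 0, 0) = 0
  r = 0
  r = 0
  (h (r) (r)) = h(0, 0) = 1
  (g (m (t) (r)) (q (t) (t) (r)) (h (r) (r))) = g(2, 0, 1) = 1
  t = 0
  (s (t)) = s(0,) = 3
  r = 0
  r = 0
  (h (r) (r)) = h(0, 0) = 1
  r = 0
  r = 0
  r = 0
  (w (r) (r) (r)) = w(0, 0, 0) = 1
  (w (s (t)) (h (r) (r)) (w (r) (r) (r))) = w(3, 1, 1) = 1
  (h (g (m (t) (r)) (q (t) (t) (r)) (h (r) (r))) (w (s (t)) (h (r) (r)) (w (r) (r) (r)))) = h(1, 1) = 1
  r = 0
  r = 0
  (h (r) (r)) = h(0, 0) = 1
  r = 0
  t = 0
  r = 0
  (g (r) (t) (r)) = g(0, 0, 0) = 2
  t = 0
  r = 0
  (m (t) (r)) = m(0, 0) = 2
  (w (h (r) (r)) (g (r) (t) (r)) (m (t) (r))) = w(1, 2, 2) = 3
  t = 0
  t = 0
  r = 0
  (q (t) (t) (r)) = q(0, 0, 0) = 0
  t = 0
  r = 0
  (p (t) (r)) = p(0, 0) = 0
  r = 0
  r = 0
  (h (r) (r)) = h(0, 0) = 1
  (q (q (t) (t) (r)) (p (t) (r)) (h (r) (r))) = q(0, 0, 1) = 0
  t = 0
  r = 0
  (m (t) (r)) = m(0, 0) = 2
  r = 0
  t = 0
  r = 0
  (m (t) (r)) = m(0, 0) = 2
  (w (m (t) (r)) (r) (m (t) (r))) = w(2, 0, 2) = 2
  (g (w (h (r) (r)) (g (r) (t) (r)) (m (t) (r))) (q (q (t) (t) (r)) (p (t) (r)) (h (r) (r))) (w (m (t) (r)) (r) (m (t) (r)))) = g(3, 0, 2) = 1
  (w (h (m (p (t) (r)) (h (r) (r))) (m (q (t) (t) (r)) (r))) (h (g (m (t) (r)) (q (t) (t) (r)) (h (r) (r))) (w (s (t)) (h (r) (r)) (w (r) (r) (r)))) (g (w (h (r) (r)) (g (r) (t) (r)) (m (t) (r))) (q (q (t) (t) (r)) (p (t) (r)) (h (r) (r))) (w (m (t) (r)) (r) (m (t) (r))))) = w(0, 1, 1) = 1
  (m (q (t) (p (q (p (t) (r)) (p (t) (r)) (m (t) (r))) (w (s (t)) (g (r) (t) (r)) (m (t) (r)))) (g (h (h (r) (r)) (r)) (t) (m (p (t) (r)) (r)))) (w (h (m (p (t) (r)) (h (r) (r))) (m (q (t) (t) (r)) (r))) (h (g (m (t) (r)) (q (t) (t) (r)) (h (r) (r))) (w (s (t)) (h (r) (r)) (w (r) (r) (r)))) (g (w (h (r) (r)) (g (r) (t) (r)) (m (t) (r))) (q (q (t) (t) (r)) (p (t) (r)) (h (r) (r))) (w (m (t) (r)) (r) (m (t) (r)))))) = m(1, 1) = 2

value = 2
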